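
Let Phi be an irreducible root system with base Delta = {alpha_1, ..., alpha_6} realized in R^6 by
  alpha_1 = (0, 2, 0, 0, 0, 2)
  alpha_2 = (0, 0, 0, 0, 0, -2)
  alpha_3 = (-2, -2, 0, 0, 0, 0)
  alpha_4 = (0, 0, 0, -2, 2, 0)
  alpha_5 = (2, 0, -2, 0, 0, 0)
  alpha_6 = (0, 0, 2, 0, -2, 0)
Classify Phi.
Compute the Cartan integers a_ij = 2(alpha_i, alpha_j)/(alpha_j, alpha_j); the resulting 6x6 Cartan matrix is
[[2, -2, -1, 0, 0, 0], [-1, 2, 0, 0, 0, 0], [-1, 0, 2, 0, -1, 0], [0, 0, 0, 2, 0, -1], [0, 0, -1, 0, 2, -1], [0, 0, 0, -1, -1, 2]].
The roots have two lengths (squared-length ratio 2:1); the short ones are alpha_{2}. The associated Dynkin diagram is a chain of 6 nodes with a double edge at one end; the terminal node there is the unique short simple root (B_6), so the type is B_6 (the algebra so(13)).

B_6 (so(13))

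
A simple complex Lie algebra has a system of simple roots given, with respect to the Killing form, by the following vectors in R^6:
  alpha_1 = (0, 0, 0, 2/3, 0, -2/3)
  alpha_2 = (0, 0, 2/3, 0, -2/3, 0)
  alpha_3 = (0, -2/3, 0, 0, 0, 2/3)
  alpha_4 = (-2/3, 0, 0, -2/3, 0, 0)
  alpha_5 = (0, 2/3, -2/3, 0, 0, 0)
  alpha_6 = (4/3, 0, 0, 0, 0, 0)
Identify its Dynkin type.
Compute the Cartan integers a_ij = 2(alpha_i, alpha_j)/(alpha_j, alpha_j); the resulting 6x6 Cartan matrix is
[[2, 0, -1, -1, 0, 0], [0, 2, 0, 0, -1, 0], [-1, 0, 2, 0, -1, 0], [-1, 0, 0, 2, 0, -1], [0, -1, -1, 0, 2, 0], [0, 0, 0, -2, 0, 2]].
The roots have two lengths (squared-length ratio 2:1); the short ones are alpha_{1,2,3,4,5}. The associated Dynkin diagram is a chain of 6 nodes with a double edge at one end; the terminal node there is the unique long simple root (C_6), so the type is C_6 (the algebra sp(12)).

C6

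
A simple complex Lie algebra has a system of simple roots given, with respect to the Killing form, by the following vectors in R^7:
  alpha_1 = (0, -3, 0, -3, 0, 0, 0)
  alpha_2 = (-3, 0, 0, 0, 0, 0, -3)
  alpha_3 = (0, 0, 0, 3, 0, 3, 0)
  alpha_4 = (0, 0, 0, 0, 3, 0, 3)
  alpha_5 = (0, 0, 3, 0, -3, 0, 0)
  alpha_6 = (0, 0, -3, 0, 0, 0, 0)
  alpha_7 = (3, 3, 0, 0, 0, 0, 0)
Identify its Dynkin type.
B_7

Compute the Cartan integers a_ij = 2(alpha_i, alpha_j)/(alpha_j, alpha_j); the resulting 7x7 Cartan matrix is
[[2, 0, -1, 0, 0, 0, -1], [0, 2, 0, -1, 0, 0, -1], [-1, 0, 2, 0, 0, 0, 0], [0, -1, 0, 2, -1, 0, 0], [0, 0, 0, -1, 2, -2, 0], [0, 0, 0, 0, -1, 2, 0], [-1, -1, 0, 0, 0, 0, 2]].
The roots have two lengths (squared-length ratio 2:1); the short ones are alpha_{6}. The associated Dynkin diagram is a chain of 7 nodes with a double edge at one end; the terminal node there is the unique short simple root (B_7), so the type is B_7 (the algebra so(15)).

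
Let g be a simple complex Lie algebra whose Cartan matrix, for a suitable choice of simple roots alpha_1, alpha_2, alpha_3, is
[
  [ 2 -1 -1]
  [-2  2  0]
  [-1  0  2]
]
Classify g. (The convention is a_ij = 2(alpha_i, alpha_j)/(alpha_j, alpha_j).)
C_3 (sp(6))

The matrix has rank 3 with 2's on the diagonal. Reading the off-diagonal entries as Dynkin edges (a single edge where a_ij = a_ji = -1; a double or triple edge where a_ij * a_ji = 2 or 3), the diagram is a chain of 3 nodes with a double edge at one end; the terminal node there is the unique long simple root (C_3). One simple-root ordering that puts it in standard form is (alpha_3, alpha_1, alpha_2). So the algebra is type C_3, i.e. sp(6).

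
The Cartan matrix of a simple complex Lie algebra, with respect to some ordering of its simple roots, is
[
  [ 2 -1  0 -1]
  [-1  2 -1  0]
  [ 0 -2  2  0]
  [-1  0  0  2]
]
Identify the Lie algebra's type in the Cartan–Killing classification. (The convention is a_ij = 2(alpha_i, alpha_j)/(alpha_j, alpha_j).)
C_4 (sp(8))

The matrix has rank 4 with 2's on the diagonal. Reading the off-diagonal entries as Dynkin edges (a single edge where a_ij = a_ji = -1; a double or triple edge where a_ij * a_ji = 2 or 3), the diagram is a chain of 4 nodes with a double edge at one end; the terminal node there is the unique long simple root (C_4). One simple-root ordering that puts it in standard form is (alpha_4, alpha_1, alpha_2, alpha_3). So the algebra is type C_4, i.e. sp(8).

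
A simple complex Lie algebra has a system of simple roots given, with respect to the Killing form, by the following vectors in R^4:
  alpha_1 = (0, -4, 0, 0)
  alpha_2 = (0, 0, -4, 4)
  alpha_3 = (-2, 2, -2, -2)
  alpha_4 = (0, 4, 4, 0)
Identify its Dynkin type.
F_4

Compute the Cartan integers a_ij = 2(alpha_i, alpha_j)/(alpha_j, alpha_j); the resulting 4x4 Cartan matrix is
[[2, 0, -1, -1], [0, 2, 0, -1], [-1, 0, 2, 0], [-2, -1, 0, 2]].
The roots have two lengths (squared-length ratio 2:1); the short ones are alpha_{1,3}. The associated Dynkin diagram is a chain of 4 nodes with a double edge between the middle two (F_4), so the type is F_4.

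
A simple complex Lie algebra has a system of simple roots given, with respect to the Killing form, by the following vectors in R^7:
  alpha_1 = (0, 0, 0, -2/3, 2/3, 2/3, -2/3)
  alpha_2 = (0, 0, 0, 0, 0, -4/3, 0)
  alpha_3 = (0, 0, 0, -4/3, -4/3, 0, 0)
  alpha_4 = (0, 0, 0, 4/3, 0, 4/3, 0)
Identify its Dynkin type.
type F_4

Compute the Cartan integers a_ij = 2(alpha_i, alpha_j)/(alpha_j, alpha_j); the resulting 4x4 Cartan matrix is
[[2, -1, 0, 0], [-1, 2, 0, -1], [0, 0, 2, -1], [0, -2, -1, 2]].
The roots have two lengths (squared-length ratio 2:1); the short ones are alpha_{1,2}. The associated Dynkin diagram is a chain of 4 nodes with a double edge between the middle two (F_4), so the type is F_4.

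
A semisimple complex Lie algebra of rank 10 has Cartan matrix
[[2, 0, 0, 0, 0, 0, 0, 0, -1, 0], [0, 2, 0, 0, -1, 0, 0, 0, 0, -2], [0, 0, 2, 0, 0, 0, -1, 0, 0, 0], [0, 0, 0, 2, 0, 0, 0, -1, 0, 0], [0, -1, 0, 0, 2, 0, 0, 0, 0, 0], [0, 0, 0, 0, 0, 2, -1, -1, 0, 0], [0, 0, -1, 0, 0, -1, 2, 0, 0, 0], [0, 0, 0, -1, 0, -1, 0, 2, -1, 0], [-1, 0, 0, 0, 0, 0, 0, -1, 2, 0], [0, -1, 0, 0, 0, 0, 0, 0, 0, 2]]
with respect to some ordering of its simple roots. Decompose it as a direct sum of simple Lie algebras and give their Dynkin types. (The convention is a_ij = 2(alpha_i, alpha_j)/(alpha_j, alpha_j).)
B_3 + E_7

The diagram associated to this matrix has two connected components: the simple roots {alpha_2, alpha_5, alpha_10} form a chain of 3 nodes with a double edge at one end; the terminal node there is the unique short simple root (B_3), and {alpha_1, alpha_3, alpha_4, alpha_6, alpha_7, alpha_8, alpha_9} form a chain of 6 nodes with one extra node attached to the third node from one end (E_7). A semisimple Lie algebra decomposes uniquely as the direct sum of simple ideals, one per connected component of its Dynkin diagram, so g ≅ B_3 ⊕ E_7 (dimension 21 + 133 = 154).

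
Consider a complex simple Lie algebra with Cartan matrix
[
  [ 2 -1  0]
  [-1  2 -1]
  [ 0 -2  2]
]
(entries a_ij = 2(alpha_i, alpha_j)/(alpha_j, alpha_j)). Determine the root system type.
C_3

The matrix has rank 3 with 2's on the diagonal. Reading the off-diagonal entries as Dynkin edges (a single edge where a_ij = a_ji = -1; a double or triple edge where a_ij * a_ji = 2 or 3), the diagram is a chain of 3 nodes with a double edge at one end; the terminal node there is the unique long simple root (C_3). One simple-root ordering that puts it in standard form is (alpha_1, alpha_2, alpha_3). So the algebra is type C_3, i.e. sp(6).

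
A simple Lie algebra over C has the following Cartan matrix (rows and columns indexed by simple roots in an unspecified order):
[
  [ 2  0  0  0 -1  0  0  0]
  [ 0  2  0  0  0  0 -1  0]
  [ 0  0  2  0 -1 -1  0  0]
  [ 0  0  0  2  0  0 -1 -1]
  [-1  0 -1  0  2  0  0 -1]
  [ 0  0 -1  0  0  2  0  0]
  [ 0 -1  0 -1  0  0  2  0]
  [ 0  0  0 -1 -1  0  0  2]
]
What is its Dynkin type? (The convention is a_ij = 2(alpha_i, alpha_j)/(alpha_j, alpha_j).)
E_8

The matrix has rank 8 with 2's on the diagonal. Reading the off-diagonal entries as Dynkin edges (a single edge where a_ij = a_ji = -1; a double or triple edge where a_ij * a_ji = 2 or 3), the diagram is a chain of 7 nodes with one extra node attached to the third node from one end (E_8). One simple-root ordering that puts it in standard form is (alpha_6, alpha_1, alpha_3, alpha_5, alpha_8, alpha_4, alpha_7, alpha_2). So the algebra is type E_8.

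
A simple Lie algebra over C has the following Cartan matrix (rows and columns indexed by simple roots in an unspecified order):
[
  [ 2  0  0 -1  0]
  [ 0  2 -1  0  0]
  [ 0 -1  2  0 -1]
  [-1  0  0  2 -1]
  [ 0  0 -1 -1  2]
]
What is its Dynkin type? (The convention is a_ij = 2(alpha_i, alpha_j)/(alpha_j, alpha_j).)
type A_5

The matrix has rank 5 with 2's on the diagonal. Reading the off-diagonal entries as Dynkin edges (a single edge where a_ij = a_ji = -1; a double or triple edge where a_ij * a_ji = 2 or 3), the diagram is a chain of 5 nodes with single edges (A_5). One simple-root ordering that puts it in standard form is (alpha_2, alpha_3, alpha_5, alpha_4, alpha_1). So the algebra is type A_5, i.e. sl(6).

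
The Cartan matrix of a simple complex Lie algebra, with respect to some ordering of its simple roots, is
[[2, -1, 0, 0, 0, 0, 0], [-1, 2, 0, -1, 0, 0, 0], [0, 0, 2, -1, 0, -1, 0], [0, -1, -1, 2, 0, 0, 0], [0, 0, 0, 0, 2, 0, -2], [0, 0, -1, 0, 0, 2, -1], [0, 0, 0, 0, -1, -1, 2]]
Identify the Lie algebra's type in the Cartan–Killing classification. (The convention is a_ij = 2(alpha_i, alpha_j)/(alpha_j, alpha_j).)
C_7

The matrix has rank 7 with 2's on the diagonal. Reading the off-diagonal entries as Dynkin edges (a single edge where a_ij = a_ji = -1; a double or triple edge where a_ij * a_ji = 2 or 3), the diagram is a chain of 7 nodes with a double edge at one end; the terminal node there is the unique long simple root (C_7). One simple-root ordering that puts it in standard form is (alpha_1, alpha_2, alpha_4, alpha_3, alpha_6, alpha_7, alpha_5). So the algebra is type C_7, i.e. sp(14).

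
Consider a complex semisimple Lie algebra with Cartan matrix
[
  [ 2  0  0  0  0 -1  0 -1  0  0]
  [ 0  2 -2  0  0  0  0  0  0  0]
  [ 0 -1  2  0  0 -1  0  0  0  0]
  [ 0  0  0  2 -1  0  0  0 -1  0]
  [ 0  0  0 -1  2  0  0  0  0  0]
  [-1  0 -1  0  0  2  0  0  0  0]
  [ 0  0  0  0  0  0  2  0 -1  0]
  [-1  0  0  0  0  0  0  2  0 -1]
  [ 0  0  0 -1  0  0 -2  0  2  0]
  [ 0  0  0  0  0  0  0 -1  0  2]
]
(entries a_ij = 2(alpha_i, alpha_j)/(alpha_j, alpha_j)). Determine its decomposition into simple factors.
B4 + C6

The diagram associated to this matrix has two connected components: the simple roots {alpha_4, alpha_5, alpha_7, alpha_9} form a chain of 4 nodes with a double edge at one end; the terminal node there is the unique short simple root (B_4), and {alpha_1, alpha_2, alpha_3, alpha_6, alpha_8, alpha_10} form a chain of 6 nodes with a double edge at one end; the terminal node there is the unique long simple root (C_6). A semisimple Lie algebra decomposes uniquely as the direct sum of simple ideals, one per connected component of its Dynkin diagram, so g ≅ B_4 ⊕ C_6 (dimension 36 + 78 = 114).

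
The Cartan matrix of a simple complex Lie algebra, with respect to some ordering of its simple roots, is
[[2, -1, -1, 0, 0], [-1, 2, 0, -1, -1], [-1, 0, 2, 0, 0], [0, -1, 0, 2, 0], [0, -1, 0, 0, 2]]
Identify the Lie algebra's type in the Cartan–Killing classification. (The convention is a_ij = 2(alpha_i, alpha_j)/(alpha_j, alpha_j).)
The matrix has rank 5 with 2's on the diagonal. Reading the off-diagonal entries as Dynkin edges (a single edge where a_ij = a_ji = -1; a double or triple edge where a_ij * a_ji = 2 or 3), the diagram is a chain of 3 nodes with a fork of two nodes at one end (D_5). One simple-root ordering that puts it in standard form is (alpha_3, alpha_1, alpha_2, alpha_5, alpha_4). So the algebra is type D_5, i.e. so(10).

type D_5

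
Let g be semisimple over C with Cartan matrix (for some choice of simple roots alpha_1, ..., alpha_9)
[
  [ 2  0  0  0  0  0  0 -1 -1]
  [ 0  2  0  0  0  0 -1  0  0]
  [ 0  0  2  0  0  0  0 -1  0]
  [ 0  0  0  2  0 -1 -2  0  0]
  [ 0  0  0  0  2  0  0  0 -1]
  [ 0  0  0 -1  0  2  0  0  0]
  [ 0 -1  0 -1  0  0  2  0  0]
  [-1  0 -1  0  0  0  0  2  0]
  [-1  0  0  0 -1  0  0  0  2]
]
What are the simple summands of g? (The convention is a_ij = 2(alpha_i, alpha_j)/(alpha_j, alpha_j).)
The diagram associated to this matrix has two connected components: the simple roots {alpha_1, alpha_3, alpha_5, alpha_8, alpha_9} form a chain of 5 nodes with single edges (A_5), and {alpha_2, alpha_4, alpha_6, alpha_7} form a chain of 4 nodes with a double edge between the middle two (F_4). A semisimple Lie algebra decomposes uniquely as the direct sum of simple ideals, one per connected component of its Dynkin diagram, so g ≅ A_5 ⊕ F_4 (dimension 35 + 52 = 87).

type A_5 + type F_4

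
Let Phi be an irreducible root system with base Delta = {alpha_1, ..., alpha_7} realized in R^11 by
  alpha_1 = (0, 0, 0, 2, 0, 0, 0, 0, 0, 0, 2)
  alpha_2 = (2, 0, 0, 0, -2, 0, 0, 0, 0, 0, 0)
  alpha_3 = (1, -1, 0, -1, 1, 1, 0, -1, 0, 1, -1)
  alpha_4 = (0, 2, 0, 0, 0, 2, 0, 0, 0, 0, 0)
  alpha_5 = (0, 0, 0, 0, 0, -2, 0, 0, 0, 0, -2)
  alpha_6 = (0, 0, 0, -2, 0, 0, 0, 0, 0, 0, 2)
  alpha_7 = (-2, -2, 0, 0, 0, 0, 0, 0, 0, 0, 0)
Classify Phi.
E7

Compute the Cartan integers a_ij = 2(alpha_i, alpha_j)/(alpha_j, alpha_j); the resulting 7x7 Cartan matrix is
[[2, 0, -1, 0, -1, 0, 0], [0, 2, 0, 0, 0, 0, -1], [-1, 0, 2, 0, 0, 0, 0], [0, 0, 0, 2, -1, 0, -1], [-1, 0, 0, -1, 2, -1, 0], [0, 0, 0, 0, -1, 2, 0], [0, -1, 0, -1, 0, 0, 2]].
All simple roots have the same length, so the diagram is simply laced. The associated Dynkin diagram is a chain of 6 nodes with one extra node attached to the third node from one end (E_7), so the type is E_7.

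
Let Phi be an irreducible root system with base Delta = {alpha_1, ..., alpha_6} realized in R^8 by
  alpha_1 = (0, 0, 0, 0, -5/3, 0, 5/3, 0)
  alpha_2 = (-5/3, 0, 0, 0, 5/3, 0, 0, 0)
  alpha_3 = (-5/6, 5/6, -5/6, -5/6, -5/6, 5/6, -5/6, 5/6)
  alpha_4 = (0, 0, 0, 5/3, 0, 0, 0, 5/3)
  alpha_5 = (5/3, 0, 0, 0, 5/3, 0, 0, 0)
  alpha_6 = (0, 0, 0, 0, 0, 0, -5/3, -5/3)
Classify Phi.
Compute the Cartan integers a_ij = 2(alpha_i, alpha_j)/(alpha_j, alpha_j); the resulting 6x6 Cartan matrix is
[[2, -1, 0, 0, -1, -1], [-1, 2, 0, 0, 0, 0], [0, 0, 2, 0, -1, 0], [0, 0, 0, 2, 0, -1], [-1, 0, -1, 0, 2, 0], [-1, 0, 0, -1, 0, 2]].
All simple roots have the same length, so the diagram is simply laced. The associated Dynkin diagram is a chain of 5 nodes with one extra node attached to the third node from one end (E_6), so the type is E_6.

E6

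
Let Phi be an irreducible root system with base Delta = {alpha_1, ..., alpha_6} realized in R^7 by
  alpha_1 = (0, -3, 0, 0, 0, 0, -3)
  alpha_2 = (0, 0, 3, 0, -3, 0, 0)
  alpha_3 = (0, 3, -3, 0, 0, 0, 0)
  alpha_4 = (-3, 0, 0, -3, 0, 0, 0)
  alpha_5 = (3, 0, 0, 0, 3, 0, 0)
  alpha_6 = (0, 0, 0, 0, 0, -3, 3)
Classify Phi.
Compute the Cartan integers a_ij = 2(alpha_i, alpha_j)/(alpha_j, alpha_j); the resulting 6x6 Cartan matrix is
[[2, 0, -1, 0, 0, -1], [0, 2, -1, 0, -1, 0], [-1, -1, 2, 0, 0, 0], [0, 0, 0, 2, -1, 0], [0, -1, 0, -1, 2, 0], [-1, 0, 0, 0, 0, 2]].
All simple roots have the same length, so the diagram is simply laced. The associated Dynkin diagram is a chain of 6 nodes with single edges (A_6), so the type is A_6 (the algebra sl(7)).

A_6 (sl(7))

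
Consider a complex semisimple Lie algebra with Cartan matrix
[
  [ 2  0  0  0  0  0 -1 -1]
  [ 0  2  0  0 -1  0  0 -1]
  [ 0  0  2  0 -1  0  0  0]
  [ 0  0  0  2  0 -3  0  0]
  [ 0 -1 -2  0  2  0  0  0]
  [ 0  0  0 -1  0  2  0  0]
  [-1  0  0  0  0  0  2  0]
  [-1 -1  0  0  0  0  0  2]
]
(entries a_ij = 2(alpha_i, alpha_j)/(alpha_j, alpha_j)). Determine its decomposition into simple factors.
The diagram associated to this matrix has two connected components: the simple roots {alpha_1, alpha_2, alpha_3, alpha_5, alpha_7, alpha_8} form a chain of 6 nodes with a double edge at one end; the terminal node there is the unique short simple root (B_6), and {alpha_4, alpha_6} form two nodes joined by a triple edge (G_2). A semisimple Lie algebra decomposes uniquely as the direct sum of simple ideals, one per connected component of its Dynkin diagram, so g ≅ B_6 ⊕ G_2 (dimension 78 + 14 = 92).

B_6 (so(13)) ⊕ G_2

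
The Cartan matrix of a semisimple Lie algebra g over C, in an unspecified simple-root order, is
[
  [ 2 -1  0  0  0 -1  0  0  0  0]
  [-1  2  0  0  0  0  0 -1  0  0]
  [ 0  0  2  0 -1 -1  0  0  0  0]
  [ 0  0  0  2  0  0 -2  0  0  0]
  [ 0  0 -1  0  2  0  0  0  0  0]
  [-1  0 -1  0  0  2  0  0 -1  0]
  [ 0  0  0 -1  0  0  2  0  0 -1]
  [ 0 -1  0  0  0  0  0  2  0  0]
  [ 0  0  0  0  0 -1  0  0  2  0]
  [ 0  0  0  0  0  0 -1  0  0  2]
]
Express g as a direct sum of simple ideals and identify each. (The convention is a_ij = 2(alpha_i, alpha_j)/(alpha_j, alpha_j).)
C3 ⊕ E7

The diagram associated to this matrix has two connected components: the simple roots {alpha_4, alpha_7, alpha_10} form a chain of 3 nodes with a double edge at one end; the terminal node there is the unique long simple root (C_3), and {alpha_1, alpha_2, alpha_3, alpha_5, alpha_6, alpha_8, alpha_9} form a chain of 6 nodes with one extra node attached to the third node from one end (E_7). A semisimple Lie algebra decomposes uniquely as the direct sum of simple ideals, one per connected component of its Dynkin diagram, so g ≅ C_3 ⊕ E_7 (dimension 21 + 133 = 154).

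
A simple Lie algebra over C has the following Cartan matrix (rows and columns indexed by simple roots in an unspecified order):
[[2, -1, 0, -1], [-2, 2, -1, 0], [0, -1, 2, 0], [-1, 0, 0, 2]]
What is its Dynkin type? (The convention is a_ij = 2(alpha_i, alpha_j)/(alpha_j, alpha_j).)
The matrix has rank 4 with 2's on the diagonal. Reading the off-diagonal entries as Dynkin edges (a single edge where a_ij = a_ji = -1; a double or triple edge where a_ij * a_ji = 2 or 3), the diagram is a chain of 4 nodes with a double edge between the middle two (F_4). One simple-root ordering that puts it in standard form is (alpha_3, alpha_2, alpha_1, alpha_4). So the algebra is type F_4.

F_4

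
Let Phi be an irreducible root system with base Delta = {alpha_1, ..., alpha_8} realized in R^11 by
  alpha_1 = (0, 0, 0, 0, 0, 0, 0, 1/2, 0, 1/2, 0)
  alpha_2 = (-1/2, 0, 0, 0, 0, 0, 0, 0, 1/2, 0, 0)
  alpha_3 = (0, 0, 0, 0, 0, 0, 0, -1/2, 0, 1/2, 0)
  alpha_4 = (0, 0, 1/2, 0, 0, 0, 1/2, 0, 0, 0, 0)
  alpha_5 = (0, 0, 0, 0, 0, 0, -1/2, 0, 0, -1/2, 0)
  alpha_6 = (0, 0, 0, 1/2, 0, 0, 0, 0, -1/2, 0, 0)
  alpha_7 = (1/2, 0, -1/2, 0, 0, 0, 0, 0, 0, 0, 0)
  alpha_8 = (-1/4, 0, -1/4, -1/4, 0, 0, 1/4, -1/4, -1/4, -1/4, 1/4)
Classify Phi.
Compute the Cartan integers a_ij = 2(alpha_i, alpha_j)/(alpha_j, alpha_j); the resulting 8x8 Cartan matrix is
[[2, 0, 0, 0, -1, 0, 0, -1], [0, 2, 0, 0, 0, -1, -1, 0], [0, 0, 2, 0, -1, 0, 0, 0], [0, 0, 0, 2, -1, 0, -1, 0], [-1, 0, -1, -1, 2, 0, 0, 0], [0, -1, 0, 0, 0, 2, 0, 0], [0, -1, 0, -1, 0, 0, 2, 0], [-1, 0, 0, 0, 0, 0, 0, 2]].
All simple roots have the same length, so the diagram is simply laced. The associated Dynkin diagram is a chain of 7 nodes with one extra node attached to the third node from one end (E_8), so the type is E_8.

E_8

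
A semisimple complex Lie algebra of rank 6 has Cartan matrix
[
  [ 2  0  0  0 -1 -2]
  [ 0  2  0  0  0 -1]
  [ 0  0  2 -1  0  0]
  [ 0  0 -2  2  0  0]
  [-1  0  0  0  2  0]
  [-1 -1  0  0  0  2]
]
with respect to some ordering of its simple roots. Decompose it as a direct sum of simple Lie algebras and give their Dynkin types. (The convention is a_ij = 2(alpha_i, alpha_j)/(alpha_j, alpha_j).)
The diagram associated to this matrix has two connected components: the simple roots {alpha_3, alpha_4} form a chain of 2 nodes with a double edge at one end; the terminal node there is the unique short simple root (B_2), and {alpha_1, alpha_2, alpha_5, alpha_6} form a chain of 4 nodes with a double edge between the middle two (F_4). A semisimple Lie algebra decomposes uniquely as the direct sum of simple ideals, one per connected component of its Dynkin diagram, so g ≅ B_2 ⊕ F_4 (dimension 10 + 52 = 62).

type B_2 + type F_4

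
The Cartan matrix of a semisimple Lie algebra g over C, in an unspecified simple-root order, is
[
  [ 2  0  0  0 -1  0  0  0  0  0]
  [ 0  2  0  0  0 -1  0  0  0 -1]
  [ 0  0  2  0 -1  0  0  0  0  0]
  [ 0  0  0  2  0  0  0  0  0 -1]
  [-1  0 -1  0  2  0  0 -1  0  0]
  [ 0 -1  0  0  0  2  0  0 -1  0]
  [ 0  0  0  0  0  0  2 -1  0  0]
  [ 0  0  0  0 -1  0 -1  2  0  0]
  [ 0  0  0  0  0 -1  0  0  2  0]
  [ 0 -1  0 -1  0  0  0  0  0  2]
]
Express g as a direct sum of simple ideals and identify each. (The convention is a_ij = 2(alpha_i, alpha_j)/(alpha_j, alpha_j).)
The diagram associated to this matrix has two connected components: the simple roots {alpha_2, alpha_4, alpha_6, alpha_9, alpha_10} form a chain of 5 nodes with single edges (A_5), and {alpha_1, alpha_3, alpha_5, alpha_7, alpha_8} form a chain of 3 nodes with a fork of two nodes at one end (D_5). A semisimple Lie algebra decomposes uniquely as the direct sum of simple ideals, one per connected component of its Dynkin diagram, so g ≅ A_5 ⊕ D_5 (dimension 35 + 45 = 80).

A5 ⊕ D5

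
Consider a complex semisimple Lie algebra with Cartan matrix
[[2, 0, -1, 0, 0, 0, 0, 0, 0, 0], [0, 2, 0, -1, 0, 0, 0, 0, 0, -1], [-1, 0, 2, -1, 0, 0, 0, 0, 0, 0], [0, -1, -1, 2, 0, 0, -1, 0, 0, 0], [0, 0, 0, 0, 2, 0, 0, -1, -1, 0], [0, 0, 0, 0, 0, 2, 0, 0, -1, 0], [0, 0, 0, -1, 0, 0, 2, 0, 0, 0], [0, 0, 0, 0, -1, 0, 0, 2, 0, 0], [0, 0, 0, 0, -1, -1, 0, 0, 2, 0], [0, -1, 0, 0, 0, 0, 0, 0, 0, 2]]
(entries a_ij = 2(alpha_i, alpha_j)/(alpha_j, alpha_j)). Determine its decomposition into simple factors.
type A_4 + type E_6

The diagram associated to this matrix has two connected components: the simple roots {alpha_5, alpha_6, alpha_8, alpha_9} form a chain of 4 nodes with single edges (A_4), and {alpha_1, alpha_2, alpha_3, alpha_4, alpha_7, alpha_10} form a chain of 5 nodes with one extra node attached to the third node from one end (E_6). A semisimple Lie algebra decomposes uniquely as the direct sum of simple ideals, one per connected component of its Dynkin diagram, so g ≅ A_4 ⊕ E_6 (dimension 24 + 78 = 102).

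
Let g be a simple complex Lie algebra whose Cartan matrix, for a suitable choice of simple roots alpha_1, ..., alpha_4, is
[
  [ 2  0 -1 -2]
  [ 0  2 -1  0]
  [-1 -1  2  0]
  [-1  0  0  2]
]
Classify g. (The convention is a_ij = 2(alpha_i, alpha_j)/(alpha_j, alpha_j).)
The matrix has rank 4 with 2's on the diagonal. Reading the off-diagonal entries as Dynkin edges (a single edge where a_ij = a_ji = -1; a double or triple edge where a_ij * a_ji = 2 or 3), the diagram is a chain of 4 nodes with a double edge at one end; the terminal node there is the unique short simple root (B_4). One simple-root ordering that puts it in standard form is (alpha_2, alpha_3, alpha_1, alpha_4). So the algebra is type B_4, i.e. so(9).

B4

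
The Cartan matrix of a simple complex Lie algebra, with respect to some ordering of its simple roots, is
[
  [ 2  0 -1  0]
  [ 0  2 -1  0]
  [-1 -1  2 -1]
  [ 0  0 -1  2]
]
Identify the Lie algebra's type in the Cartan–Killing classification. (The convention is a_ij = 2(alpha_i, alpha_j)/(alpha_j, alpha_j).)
The matrix has rank 4 with 2's on the diagonal. Reading the off-diagonal entries as Dynkin edges (a single edge where a_ij = a_ji = -1; a double or triple edge where a_ij * a_ji = 2 or 3), the diagram is a chain of 2 nodes with a fork of two nodes at one end (D_4). One simple-root ordering that puts it in standard form is (alpha_1, alpha_3, alpha_2, alpha_4). So the algebra is type D_4, i.e. so(8).

D4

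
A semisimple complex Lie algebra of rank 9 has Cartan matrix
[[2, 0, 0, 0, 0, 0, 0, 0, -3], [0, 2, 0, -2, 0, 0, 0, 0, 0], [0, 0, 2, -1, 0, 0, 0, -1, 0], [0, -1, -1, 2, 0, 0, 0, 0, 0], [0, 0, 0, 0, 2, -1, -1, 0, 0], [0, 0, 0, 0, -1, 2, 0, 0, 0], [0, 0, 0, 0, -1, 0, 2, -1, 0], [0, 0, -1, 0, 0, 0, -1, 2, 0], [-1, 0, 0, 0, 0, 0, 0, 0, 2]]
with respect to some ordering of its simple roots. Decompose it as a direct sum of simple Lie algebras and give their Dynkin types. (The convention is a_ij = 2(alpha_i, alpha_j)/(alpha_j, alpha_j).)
The diagram associated to this matrix has two connected components: the simple roots {alpha_2, alpha_3, alpha_4, alpha_5, alpha_6, alpha_7, alpha_8} form a chain of 7 nodes with a double edge at one end; the terminal node there is the unique long simple root (C_7), and {alpha_1, alpha_9} form two nodes joined by a triple edge (G_2). A semisimple Lie algebra decomposes uniquely as the direct sum of simple ideals, one per connected component of its Dynkin diagram, so g ≅ C_7 ⊕ G_2 (dimension 105 + 14 = 119).

C7 + G2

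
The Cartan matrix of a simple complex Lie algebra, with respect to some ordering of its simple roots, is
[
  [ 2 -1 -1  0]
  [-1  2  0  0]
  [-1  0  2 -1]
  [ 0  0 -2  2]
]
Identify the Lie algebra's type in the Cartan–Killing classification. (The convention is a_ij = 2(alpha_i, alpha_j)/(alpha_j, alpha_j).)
C_4

The matrix has rank 4 with 2's on the diagonal. Reading the off-diagonal entries as Dynkin edges (a single edge where a_ij = a_ji = -1; a double or triple edge where a_ij * a_ji = 2 or 3), the diagram is a chain of 4 nodes with a double edge at one end; the terminal node there is the unique long simple root (C_4). One simple-root ordering that puts it in standard form is (alpha_2, alpha_1, alpha_3, alpha_4). So the algebra is type C_4, i.e. sp(8).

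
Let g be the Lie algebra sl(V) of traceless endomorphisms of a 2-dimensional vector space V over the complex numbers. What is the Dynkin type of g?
type A_1

This is sl(2), which has dimension 2^2 - 1 = 3 and rank 2 - 1 = 1 (a Cartan subalgebra is the diagonal traceless matrices). In the classification of classical Lie algebras, the special linear algebra sl(n+1) has type A_n; here n = 1, so the Dynkin diagram is a chain of 1 nodes with single edges (A_1). Hence the type is A_1.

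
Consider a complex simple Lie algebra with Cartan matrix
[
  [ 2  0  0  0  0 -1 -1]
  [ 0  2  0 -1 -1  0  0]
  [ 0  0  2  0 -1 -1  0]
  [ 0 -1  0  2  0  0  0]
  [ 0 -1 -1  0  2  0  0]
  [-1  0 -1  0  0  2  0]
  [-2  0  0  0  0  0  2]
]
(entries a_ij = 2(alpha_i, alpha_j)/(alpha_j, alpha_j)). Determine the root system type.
C_7

The matrix has rank 7 with 2's on the diagonal. Reading the off-diagonal entries as Dynkin edges (a single edge where a_ij = a_ji = -1; a double or triple edge where a_ij * a_ji = 2 or 3), the diagram is a chain of 7 nodes with a double edge at one end; the terminal node there is the unique long simple root (C_7). One simple-root ordering that puts it in standard form is (alpha_4, alpha_2, alpha_5, alpha_3, alpha_6, alpha_1, alpha_7). So the algebra is type C_7, i.e. sp(14).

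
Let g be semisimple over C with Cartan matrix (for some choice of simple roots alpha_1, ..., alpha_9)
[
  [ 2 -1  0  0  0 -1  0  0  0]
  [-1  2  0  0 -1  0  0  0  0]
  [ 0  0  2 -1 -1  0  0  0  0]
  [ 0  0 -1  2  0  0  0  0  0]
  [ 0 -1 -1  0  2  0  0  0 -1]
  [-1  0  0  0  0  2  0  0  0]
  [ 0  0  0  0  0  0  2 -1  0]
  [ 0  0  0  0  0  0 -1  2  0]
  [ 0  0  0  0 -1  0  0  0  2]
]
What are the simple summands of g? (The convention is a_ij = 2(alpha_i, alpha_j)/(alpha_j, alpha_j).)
A2 ⊕ E7

The diagram associated to this matrix has two connected components: the simple roots {alpha_7, alpha_8} form a chain of 2 nodes with single edges (A_2), and {alpha_1, alpha_2, alpha_3, alpha_4, alpha_5, alpha_6, alpha_9} form a chain of 6 nodes with one extra node attached to the third node from one end (E_7). A semisimple Lie algebra decomposes uniquely as the direct sum of simple ideals, one per connected component of its Dynkin diagram, so g ≅ A_2 ⊕ E_7 (dimension 8 + 133 = 141).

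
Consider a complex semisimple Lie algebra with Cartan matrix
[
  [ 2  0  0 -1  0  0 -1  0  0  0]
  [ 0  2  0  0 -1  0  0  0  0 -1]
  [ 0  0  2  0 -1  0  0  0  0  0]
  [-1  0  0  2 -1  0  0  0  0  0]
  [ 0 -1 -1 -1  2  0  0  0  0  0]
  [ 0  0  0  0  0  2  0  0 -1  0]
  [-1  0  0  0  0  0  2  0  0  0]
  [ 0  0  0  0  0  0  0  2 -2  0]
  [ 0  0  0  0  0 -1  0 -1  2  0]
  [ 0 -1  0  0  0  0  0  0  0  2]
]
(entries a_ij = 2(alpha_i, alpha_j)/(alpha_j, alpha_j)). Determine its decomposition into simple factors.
C_3 (sp(6)) + E_7

The diagram associated to this matrix has two connected components: the simple roots {alpha_6, alpha_8, alpha_9} form a chain of 3 nodes with a double edge at one end; the terminal node there is the unique long simple root (C_3), and {alpha_1, alpha_2, alpha_3, alpha_4, alpha_5, alpha_7, alpha_10} form a chain of 6 nodes with one extra node attached to the third node from one end (E_7). A semisimple Lie algebra decomposes uniquely as the direct sum of simple ideals, one per connected component of its Dynkin diagram, so g ≅ C_3 ⊕ E_7 (dimension 21 + 133 = 154).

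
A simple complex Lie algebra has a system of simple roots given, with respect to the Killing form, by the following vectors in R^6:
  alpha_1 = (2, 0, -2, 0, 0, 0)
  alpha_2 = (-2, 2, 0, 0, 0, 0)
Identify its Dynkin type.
A2

Compute the Cartan integers a_ij = 2(alpha_i, alpha_j)/(alpha_j, alpha_j); the resulting 2x2 Cartan matrix is
[[2, -1], [-1, 2]].
All simple roots have the same length, so the diagram is simply laced. The associated Dynkin diagram is a chain of 2 nodes with single edges (A_2), so the type is A_2 (the algebra sl(3)).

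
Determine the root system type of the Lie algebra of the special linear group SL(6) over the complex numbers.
This is sl(6), which has dimension 6^2 - 1 = 35 and rank 6 - 1 = 5 (a Cartan subalgebra is the diagonal traceless matrices). In the classification of classical Lie algebras, the special linear algebra sl(n+1) has type A_n; here n = 5, so the Dynkin diagram is a chain of 5 nodes with single edges (A_5). Hence the type is A_5.

A_5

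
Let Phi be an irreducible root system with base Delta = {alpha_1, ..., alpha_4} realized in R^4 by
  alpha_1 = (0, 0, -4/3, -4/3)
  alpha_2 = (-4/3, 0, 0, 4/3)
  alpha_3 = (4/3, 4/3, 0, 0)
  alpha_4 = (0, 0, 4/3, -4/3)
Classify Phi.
Compute the Cartan integers a_ij = 2(alpha_i, alpha_j)/(alpha_j, alpha_j); the resulting 4x4 Cartan matrix is
[[2, -1, 0, 0], [-1, 2, -1, -1], [0, -1, 2, 0], [0, -1, 0, 2]].
All simple roots have the same length, so the diagram is simply laced. The associated Dynkin diagram is a chain of 2 nodes with a fork of two nodes at one end (D_4), so the type is D_4 (the algebra so(8)).

D_4 (so(8))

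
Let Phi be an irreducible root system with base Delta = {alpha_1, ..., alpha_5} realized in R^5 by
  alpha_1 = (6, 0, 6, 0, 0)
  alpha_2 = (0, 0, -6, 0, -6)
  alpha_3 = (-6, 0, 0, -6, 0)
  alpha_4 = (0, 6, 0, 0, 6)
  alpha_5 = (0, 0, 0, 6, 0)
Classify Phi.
Compute the Cartan integers a_ij = 2(alpha_i, alpha_j)/(alpha_j, alpha_j); the resulting 5x5 Cartan matrix is
[[2, -1, -1, 0, 0], [-1, 2, 0, -1, 0], [-1, 0, 2, 0, -2], [0, -1, 0, 2, 0], [0, 0, -1, 0, 2]].
The roots have two lengths (squared-length ratio 2:1); the short ones are alpha_{5}. The associated Dynkin diagram is a chain of 5 nodes with a double edge at one end; the terminal node there is the unique short simple root (B_5), so the type is B_5 (the algebra so(11)).

B5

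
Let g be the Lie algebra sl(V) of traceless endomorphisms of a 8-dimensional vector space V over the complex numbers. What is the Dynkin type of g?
This is sl(8), which has dimension 8^2 - 1 = 63 and rank 8 - 1 = 7 (a Cartan subalgebra is the diagonal traceless matrices). In the classification of classical Lie algebras, the special linear algebra sl(n+1) has type A_n; here n = 7, so the Dynkin diagram is a chain of 7 nodes with single edges (A_7). Hence the type is A_7.

type A_7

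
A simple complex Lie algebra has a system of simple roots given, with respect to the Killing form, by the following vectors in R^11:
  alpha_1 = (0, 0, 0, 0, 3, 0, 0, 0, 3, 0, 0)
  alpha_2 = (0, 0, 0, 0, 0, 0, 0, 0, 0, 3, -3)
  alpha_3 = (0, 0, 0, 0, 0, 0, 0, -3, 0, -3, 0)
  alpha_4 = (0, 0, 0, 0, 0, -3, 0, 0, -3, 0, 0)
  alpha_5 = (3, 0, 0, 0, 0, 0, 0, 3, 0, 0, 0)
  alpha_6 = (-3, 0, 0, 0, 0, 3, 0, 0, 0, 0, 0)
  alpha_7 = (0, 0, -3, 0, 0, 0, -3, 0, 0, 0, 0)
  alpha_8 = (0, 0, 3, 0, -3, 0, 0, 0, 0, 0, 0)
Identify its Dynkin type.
A8

Compute the Cartan integers a_ij = 2(alpha_i, alpha_j)/(alpha_j, alpha_j); the resulting 8x8 Cartan matrix is
[[2, 0, 0, -1, 0, 0, 0, -1], [0, 2, -1, 0, 0, 0, 0, 0], [0, -1, 2, 0, -1, 0, 0, 0], [-1, 0, 0, 2, 0, -1, 0, 0], [0, 0, -1, 0, 2, -1, 0, 0], [0, 0, 0, -1, -1, 2, 0, 0], [0, 0, 0, 0, 0, 0, 2, -1], [-1, 0, 0, 0, 0, 0, -1, 2]].
All simple roots have the same length, so the diagram is simply laced. The associated Dynkin diagram is a chain of 8 nodes with single edges (A_8), so the type is A_8 (the algebra sl(9)).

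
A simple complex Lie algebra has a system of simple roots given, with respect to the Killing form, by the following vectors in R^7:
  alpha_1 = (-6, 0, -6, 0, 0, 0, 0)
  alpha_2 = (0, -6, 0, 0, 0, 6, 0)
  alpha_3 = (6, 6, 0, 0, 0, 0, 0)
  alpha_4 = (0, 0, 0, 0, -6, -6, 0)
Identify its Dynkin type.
Compute the Cartan integers a_ij = 2(alpha_i, alpha_j)/(alpha_j, alpha_j); the resulting 4x4 Cartan matrix is
[[2, 0, -1, 0], [0, 2, -1, -1], [-1, -1, 2, 0], [0, -1, 0, 2]].
All simple roots have the same length, so the diagram is simply laced. The associated Dynkin diagram is a chain of 4 nodes with single edges (A_4), so the type is A_4 (the algebra sl(5)).

A_4 (sl(5))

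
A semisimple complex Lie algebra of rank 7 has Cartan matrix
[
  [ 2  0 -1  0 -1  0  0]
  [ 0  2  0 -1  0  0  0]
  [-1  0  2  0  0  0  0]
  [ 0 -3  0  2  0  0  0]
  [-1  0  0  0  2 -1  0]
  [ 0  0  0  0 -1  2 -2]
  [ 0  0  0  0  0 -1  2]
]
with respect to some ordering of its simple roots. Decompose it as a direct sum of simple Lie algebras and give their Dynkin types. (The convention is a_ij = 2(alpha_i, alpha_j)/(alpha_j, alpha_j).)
The diagram associated to this matrix has two connected components: the simple roots {alpha_1, alpha_3, alpha_5, alpha_6, alpha_7} form a chain of 5 nodes with a double edge at one end; the terminal node there is the unique short simple root (B_5), and {alpha_2, alpha_4} form two nodes joined by a triple edge (G_2). A semisimple Lie algebra decomposes uniquely as the direct sum of simple ideals, one per connected component of its Dynkin diagram, so g ≅ B_5 ⊕ G_2 (dimension 55 + 14 = 69).

type B_5 + type G_2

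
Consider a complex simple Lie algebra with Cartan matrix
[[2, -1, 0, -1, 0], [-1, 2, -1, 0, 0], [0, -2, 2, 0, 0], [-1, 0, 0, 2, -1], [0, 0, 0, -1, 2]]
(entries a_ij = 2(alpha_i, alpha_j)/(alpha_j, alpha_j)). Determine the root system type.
The matrix has rank 5 with 2's on the diagonal. Reading the off-diagonal entries as Dynkin edges (a single edge where a_ij = a_ji = -1; a double or triple edge where a_ij * a_ji = 2 or 3), the diagram is a chain of 5 nodes with a double edge at one end; the terminal node there is the unique long simple root (C_5). One simple-root ordering that puts it in standard form is (alpha_5, alpha_4, alpha_1, alpha_2, alpha_3). So the algebra is type C_5, i.e. sp(10).

C_5 (sp(10))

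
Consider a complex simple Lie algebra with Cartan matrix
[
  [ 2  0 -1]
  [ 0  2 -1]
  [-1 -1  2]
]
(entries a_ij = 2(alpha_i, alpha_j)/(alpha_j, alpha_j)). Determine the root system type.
type A_3

The matrix has rank 3 with 2's on the diagonal. Reading the off-diagonal entries as Dynkin edges (a single edge where a_ij = a_ji = -1; a double or triple edge where a_ij * a_ji = 2 or 3), the diagram is a chain of 3 nodes with single edges (A_3). One simple-root ordering that puts it in standard form is (alpha_1, alpha_3, alpha_2). So the algebra is type A_3, i.e. sl(4).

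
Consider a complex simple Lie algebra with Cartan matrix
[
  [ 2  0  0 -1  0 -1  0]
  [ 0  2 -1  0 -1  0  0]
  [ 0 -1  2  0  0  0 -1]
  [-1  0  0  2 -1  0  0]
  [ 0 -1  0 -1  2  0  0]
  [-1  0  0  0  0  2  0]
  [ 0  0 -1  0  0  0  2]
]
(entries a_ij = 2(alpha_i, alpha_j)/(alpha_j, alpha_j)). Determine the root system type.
A_7

The matrix has rank 7 with 2's on the diagonal. Reading the off-diagonal entries as Dynkin edges (a single edge where a_ij = a_ji = -1; a double or triple edge where a_ij * a_ji = 2 or 3), the diagram is a chain of 7 nodes with single edges (A_7). One simple-root ordering that puts it in standard form is (alpha_6, alpha_1, alpha_4, alpha_5, alpha_2, alpha_3, alpha_7). So the algebra is type A_7, i.e. sl(8).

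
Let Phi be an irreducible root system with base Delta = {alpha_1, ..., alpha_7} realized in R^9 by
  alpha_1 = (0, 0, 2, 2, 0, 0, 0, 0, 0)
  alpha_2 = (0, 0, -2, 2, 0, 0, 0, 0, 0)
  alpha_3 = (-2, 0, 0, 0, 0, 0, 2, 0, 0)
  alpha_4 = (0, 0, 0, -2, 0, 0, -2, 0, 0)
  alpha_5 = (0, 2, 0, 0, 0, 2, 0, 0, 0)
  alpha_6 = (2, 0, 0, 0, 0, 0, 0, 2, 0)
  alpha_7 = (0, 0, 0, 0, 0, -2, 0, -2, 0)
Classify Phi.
Compute the Cartan integers a_ij = 2(alpha_i, alpha_j)/(alpha_j, alpha_j); the resulting 7x7 Cartan matrix is
[[2, 0, 0, -1, 0, 0, 0], [0, 2, 0, -1, 0, 0, 0], [0, 0, 2, -1, 0, -1, 0], [-1, -1, -1, 2, 0, 0, 0], [0, 0, 0, 0, 2, 0, -1], [0, 0, -1, 0, 0, 2, -1], [0, 0, 0, 0, -1, -1, 2]].
All simple roots have the same length, so the diagram is simply laced. The associated Dynkin diagram is a chain of 5 nodes with a fork of two nodes at one end (D_7), so the type is D_7 (the algebra so(14)).

D7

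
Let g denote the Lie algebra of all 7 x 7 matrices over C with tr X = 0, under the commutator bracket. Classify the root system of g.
type A_6

This is sl(7), which has dimension 7^2 - 1 = 48 and rank 7 - 1 = 6 (a Cartan subalgebra is the diagonal traceless matrices). In the classification of classical Lie algebras, the special linear algebra sl(n+1) has type A_n; here n = 6, so the Dynkin diagram is a chain of 6 nodes with single edges (A_6). Hence the type is A_6.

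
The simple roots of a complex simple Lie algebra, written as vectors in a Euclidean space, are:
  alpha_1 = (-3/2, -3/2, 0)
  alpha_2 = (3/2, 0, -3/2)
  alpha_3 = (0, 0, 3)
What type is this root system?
Compute the Cartan integers a_ij = 2(alpha_i, alpha_j)/(alpha_j, alpha_j); the resulting 3x3 Cartan matrix is
[[2, -1, 0], [-1, 2, -1], [0, -2, 2]].
The roots have two lengths (squared-length ratio 2:1); the short ones are alpha_{1,2}. The associated Dynkin diagram is a chain of 3 nodes with a double edge at one end; the terminal node there is the unique long simple root (C_3), so the type is C_3 (the algebra sp(6)).

C3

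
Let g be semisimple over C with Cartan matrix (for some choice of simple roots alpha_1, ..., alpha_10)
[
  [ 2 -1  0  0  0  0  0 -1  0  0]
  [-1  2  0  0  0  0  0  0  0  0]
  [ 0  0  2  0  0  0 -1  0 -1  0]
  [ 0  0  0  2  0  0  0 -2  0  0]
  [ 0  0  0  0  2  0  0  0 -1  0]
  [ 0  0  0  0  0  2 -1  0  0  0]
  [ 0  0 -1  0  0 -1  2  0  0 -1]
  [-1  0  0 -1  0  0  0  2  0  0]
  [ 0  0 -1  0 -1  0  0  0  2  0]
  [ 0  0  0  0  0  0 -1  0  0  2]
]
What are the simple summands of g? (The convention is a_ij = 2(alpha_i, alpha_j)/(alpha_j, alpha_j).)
The diagram associated to this matrix has two connected components: the simple roots {alpha_1, alpha_2, alpha_4, alpha_8} form a chain of 4 nodes with a double edge at one end; the terminal node there is the unique long simple root (C_4), and {alpha_3, alpha_5, alpha_6, alpha_7, alpha_9, alpha_10} form a chain of 4 nodes with a fork of two nodes at one end (D_6). A semisimple Lie algebra decomposes uniquely as the direct sum of simple ideals, one per connected component of its Dynkin diagram, so g ≅ C_4 ⊕ D_6 (dimension 36 + 66 = 102).

C4 + D6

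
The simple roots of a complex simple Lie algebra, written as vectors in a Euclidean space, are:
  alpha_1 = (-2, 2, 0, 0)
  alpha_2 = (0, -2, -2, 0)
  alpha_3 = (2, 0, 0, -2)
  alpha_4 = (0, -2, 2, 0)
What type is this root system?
Compute the Cartan integers a_ij = 2(alpha_i, alpha_j)/(alpha_j, alpha_j); the resulting 4x4 Cartan matrix is
[[2, -1, -1, -1], [-1, 2, 0, 0], [-1, 0, 2, 0], [-1, 0, 0, 2]].
All simple roots have the same length, so the diagram is simply laced. The associated Dynkin diagram is a chain of 2 nodes with a fork of two nodes at one end (D_4), so the type is D_4 (the algebra so(8)).

D_4 (so(8))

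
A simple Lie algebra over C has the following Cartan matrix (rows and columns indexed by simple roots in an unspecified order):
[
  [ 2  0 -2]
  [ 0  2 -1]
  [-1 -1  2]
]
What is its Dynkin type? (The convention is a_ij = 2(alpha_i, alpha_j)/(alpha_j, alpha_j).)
The matrix has rank 3 with 2's on the diagonal. Reading the off-diagonal entries as Dynkin edges (a single edge where a_ij = a_ji = -1; a double or triple edge where a_ij * a_ji = 2 or 3), the diagram is a chain of 3 nodes with a double edge at one end; the terminal node there is the unique long simple root (C_3). One simple-root ordering that puts it in standard form is (alpha_2, alpha_3, alpha_1). So the algebra is type C_3, i.e. sp(6).

type C_3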